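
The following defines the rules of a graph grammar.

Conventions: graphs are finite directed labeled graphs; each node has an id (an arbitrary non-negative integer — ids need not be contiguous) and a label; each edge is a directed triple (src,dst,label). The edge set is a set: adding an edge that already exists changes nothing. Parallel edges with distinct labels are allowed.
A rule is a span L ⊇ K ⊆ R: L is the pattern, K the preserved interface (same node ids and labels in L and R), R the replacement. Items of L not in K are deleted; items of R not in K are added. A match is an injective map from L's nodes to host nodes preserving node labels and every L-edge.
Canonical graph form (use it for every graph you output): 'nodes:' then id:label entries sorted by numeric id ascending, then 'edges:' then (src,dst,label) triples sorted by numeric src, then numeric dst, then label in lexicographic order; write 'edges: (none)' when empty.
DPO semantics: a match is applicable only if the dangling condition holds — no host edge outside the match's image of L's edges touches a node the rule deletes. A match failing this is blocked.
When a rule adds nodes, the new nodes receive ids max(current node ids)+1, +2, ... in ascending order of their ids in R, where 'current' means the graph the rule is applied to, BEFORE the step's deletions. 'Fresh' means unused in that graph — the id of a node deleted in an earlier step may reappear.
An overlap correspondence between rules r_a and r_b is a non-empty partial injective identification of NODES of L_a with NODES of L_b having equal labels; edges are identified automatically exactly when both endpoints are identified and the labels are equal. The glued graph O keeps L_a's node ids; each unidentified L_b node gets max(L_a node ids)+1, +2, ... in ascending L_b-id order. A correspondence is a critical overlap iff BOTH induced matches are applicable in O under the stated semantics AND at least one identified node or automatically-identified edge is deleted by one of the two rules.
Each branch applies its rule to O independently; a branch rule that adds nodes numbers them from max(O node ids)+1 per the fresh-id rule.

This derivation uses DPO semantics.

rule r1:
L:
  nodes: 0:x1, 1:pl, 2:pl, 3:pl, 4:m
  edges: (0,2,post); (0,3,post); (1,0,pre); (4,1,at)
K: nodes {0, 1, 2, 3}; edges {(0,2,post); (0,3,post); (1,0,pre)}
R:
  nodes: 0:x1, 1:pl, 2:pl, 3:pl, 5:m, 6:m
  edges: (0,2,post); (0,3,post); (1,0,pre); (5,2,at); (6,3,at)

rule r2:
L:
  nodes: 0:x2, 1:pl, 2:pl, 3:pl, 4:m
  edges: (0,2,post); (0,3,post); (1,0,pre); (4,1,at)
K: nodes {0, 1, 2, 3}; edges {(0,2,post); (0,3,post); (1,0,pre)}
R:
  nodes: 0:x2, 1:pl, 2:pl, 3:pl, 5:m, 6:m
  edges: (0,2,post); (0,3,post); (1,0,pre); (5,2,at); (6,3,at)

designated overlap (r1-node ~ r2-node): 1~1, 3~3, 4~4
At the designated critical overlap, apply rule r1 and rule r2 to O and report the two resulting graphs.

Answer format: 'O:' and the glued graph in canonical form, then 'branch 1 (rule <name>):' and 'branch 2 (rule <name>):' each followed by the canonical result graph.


O:
nodes: 0:x1, 1:pl, 2:pl, 3:pl, 4:m, 5:x2, 6:pl
edges: (0,2,post); (0,3,post); (1,0,pre); (1,5,pre); (4,1,at); (5,3,post); (5,6,post)
branch 1 (rule r1):
nodes: 0:x1, 1:pl, 2:pl, 3:pl, 5:x2, 6:pl, 7:m, 8:m
edges: (0,2,post); (0,3,post); (1,0,pre); (1,5,pre); (5,3,post); (5,6,post); (7,2,at); (8,3,at)
branch 2 (rule r2):
nodes: 0:x1, 1:pl, 2:pl, 3:pl, 5:x2, 6:pl, 7:m, 8:m
edges: (0,2,post); (0,3,post); (1,0,pre); (1,5,pre); (5,3,post); (5,6,post); (7,6,at); (8,3,at)


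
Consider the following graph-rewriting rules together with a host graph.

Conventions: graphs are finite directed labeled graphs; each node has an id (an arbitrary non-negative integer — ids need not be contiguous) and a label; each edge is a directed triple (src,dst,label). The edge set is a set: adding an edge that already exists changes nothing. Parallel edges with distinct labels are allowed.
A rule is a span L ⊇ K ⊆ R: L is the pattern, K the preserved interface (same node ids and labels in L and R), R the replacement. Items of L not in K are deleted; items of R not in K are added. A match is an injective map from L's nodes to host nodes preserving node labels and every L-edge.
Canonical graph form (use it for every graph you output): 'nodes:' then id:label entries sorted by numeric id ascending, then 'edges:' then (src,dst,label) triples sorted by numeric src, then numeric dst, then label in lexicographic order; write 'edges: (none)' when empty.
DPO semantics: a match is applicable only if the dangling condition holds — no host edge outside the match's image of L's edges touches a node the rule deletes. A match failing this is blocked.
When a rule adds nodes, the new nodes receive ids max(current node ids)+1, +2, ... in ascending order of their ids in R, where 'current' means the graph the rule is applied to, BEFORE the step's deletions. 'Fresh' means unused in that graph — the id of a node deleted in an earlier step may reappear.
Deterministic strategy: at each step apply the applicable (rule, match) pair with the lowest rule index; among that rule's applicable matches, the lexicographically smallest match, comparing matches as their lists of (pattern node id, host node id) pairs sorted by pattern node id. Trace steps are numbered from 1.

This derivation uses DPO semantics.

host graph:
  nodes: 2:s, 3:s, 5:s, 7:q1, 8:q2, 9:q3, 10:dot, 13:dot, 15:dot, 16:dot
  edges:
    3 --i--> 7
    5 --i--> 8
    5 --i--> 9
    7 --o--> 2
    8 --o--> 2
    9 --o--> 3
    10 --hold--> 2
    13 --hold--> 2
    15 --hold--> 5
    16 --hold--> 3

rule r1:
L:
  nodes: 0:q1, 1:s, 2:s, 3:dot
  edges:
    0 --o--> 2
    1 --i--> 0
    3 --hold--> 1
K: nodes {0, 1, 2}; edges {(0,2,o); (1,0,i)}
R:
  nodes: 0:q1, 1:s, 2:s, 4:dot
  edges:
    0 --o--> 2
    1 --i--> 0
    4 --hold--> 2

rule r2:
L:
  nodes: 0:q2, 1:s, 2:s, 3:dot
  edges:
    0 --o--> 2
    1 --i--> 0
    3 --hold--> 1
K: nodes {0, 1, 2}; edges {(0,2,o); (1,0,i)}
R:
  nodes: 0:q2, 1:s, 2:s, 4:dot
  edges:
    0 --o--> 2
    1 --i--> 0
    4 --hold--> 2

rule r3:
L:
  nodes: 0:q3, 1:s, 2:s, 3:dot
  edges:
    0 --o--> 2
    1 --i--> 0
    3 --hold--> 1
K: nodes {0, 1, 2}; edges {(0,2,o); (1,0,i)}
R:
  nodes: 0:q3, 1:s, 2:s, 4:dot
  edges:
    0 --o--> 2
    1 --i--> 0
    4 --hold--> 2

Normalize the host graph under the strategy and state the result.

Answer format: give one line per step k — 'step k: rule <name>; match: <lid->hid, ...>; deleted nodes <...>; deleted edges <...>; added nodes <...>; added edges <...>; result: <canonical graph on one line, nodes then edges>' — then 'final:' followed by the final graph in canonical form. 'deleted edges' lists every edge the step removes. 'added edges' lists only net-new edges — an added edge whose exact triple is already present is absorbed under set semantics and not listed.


step 1: rule r1; match: 0->7, 1->3, 2->2, 3->16; deleted nodes 16; deleted edges (16,3,hold); added nodes 17; added edges (17,2,hold); result: nodes: 2:s, 3:s, 5:s, 7:q1, 8:q2, 9:q3, 10:dot, 13:dot, 15:dot, 17:dot edges: (3,7,i); (5,8,i); (5,9,i); (7,2,o); (8,2,o); (9,3,o); (10,2,hold); (13,2,hold); (15,5,hold); (17,2,hold)
step 2: rule r2; match: 0->8, 1->5, 2->2, 3->15; deleted nodes 15; deleted edges (15,5,hold); added nodes 18; added edges (18,2,hold); result: nodes: 2:s, 3:s, 5:s, 7:q1, 8:q2, 9:q3, 10:dot, 13:dot, 17:dot, 18:dot edges: (3,7,i); (5,8,i); (5,9,i); (7,2,o); (8,2,o); (9,3,o); (10,2,hold); (13,2,hold); (17,2,hold); (18,2,hold)
final:
nodes: 2:s, 3:s, 5:s, 7:q1, 8:q2, 9:q3, 10:dot, 13:dot, 17:dot, 18:dot
edges: (3,7,i); (5,8,i); (5,9,i); (7,2,o); (8,2,o); (9,3,o); (10,2,hold); (13,2,hold); (17,2,hold); (18,2,hold)


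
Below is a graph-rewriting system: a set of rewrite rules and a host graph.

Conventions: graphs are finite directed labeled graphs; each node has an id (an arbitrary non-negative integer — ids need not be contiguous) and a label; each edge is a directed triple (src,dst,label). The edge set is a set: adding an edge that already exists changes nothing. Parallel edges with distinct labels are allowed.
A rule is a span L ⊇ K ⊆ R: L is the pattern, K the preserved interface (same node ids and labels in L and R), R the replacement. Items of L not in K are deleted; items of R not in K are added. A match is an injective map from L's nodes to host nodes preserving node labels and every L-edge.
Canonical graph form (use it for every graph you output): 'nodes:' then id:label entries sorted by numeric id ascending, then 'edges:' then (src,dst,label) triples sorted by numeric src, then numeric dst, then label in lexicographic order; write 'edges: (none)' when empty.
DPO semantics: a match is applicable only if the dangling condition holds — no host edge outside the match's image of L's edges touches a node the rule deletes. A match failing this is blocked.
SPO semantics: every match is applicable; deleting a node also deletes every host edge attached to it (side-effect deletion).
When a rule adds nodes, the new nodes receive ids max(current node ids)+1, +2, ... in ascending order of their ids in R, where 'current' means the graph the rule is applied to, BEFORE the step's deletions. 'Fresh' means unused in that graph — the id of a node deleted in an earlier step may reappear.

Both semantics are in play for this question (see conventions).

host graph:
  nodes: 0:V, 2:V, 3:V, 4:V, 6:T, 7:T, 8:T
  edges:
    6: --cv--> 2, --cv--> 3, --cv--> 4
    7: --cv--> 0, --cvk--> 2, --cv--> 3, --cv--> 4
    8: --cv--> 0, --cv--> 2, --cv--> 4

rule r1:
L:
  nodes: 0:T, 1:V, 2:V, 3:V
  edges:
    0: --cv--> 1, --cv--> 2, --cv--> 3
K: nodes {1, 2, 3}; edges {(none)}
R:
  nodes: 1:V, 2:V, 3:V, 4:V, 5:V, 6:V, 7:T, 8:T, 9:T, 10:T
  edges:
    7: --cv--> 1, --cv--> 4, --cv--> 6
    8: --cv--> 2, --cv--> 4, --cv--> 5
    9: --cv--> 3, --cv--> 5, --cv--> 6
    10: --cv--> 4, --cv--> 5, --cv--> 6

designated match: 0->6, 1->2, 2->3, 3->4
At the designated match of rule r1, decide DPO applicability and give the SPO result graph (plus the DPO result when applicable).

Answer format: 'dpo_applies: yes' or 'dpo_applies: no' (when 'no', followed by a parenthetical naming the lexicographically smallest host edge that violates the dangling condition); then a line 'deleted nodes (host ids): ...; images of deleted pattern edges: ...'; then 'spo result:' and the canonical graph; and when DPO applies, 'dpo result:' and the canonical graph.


dpo_applies: yes
deleted nodes (host ids): 6; images of deleted pattern edges: (6,2,cv); (6,3,cv); (6,4,cv)
spo result:
nodes: 0:V, 2:V, 3:V, 4:V, 7:T, 8:T, 9:V, 10:V, 11:V, 12:T, 13:T, 14:T, 15:T
edges: (7,0,cv); (7,2,cvk); (7,3,cv); (7,4,cv); (8,0,cv); (8,2,cv); (8,4,cv); (12,2,cv); (12,9,cv); (12,11,cv); (13,3,cv); (13,9,cv); (13,10,cv); (14,4,cv); (14,10,cv); (14,11,cv); (15,9,cv); (15,10,cv); (15,11,cv)
dpo result:
nodes: 0:V, 2:V, 3:V, 4:V, 7:T, 8:T, 9:V, 10:V, 11:V, 12:T, 13:T, 14:T, 15:T
edges: (7,0,cv); (7,2,cvk); (7,3,cv); (7,4,cv); (8,0,cv); (8,2,cv); (8,4,cv); (12,2,cv); (12,9,cv); (12,11,cv); (13,3,cv); (13,9,cv); (13,10,cv); (14,4,cv); (14,10,cv); (14,11,cv); (15,9,cv); (15,10,cv); (15,11,cv)


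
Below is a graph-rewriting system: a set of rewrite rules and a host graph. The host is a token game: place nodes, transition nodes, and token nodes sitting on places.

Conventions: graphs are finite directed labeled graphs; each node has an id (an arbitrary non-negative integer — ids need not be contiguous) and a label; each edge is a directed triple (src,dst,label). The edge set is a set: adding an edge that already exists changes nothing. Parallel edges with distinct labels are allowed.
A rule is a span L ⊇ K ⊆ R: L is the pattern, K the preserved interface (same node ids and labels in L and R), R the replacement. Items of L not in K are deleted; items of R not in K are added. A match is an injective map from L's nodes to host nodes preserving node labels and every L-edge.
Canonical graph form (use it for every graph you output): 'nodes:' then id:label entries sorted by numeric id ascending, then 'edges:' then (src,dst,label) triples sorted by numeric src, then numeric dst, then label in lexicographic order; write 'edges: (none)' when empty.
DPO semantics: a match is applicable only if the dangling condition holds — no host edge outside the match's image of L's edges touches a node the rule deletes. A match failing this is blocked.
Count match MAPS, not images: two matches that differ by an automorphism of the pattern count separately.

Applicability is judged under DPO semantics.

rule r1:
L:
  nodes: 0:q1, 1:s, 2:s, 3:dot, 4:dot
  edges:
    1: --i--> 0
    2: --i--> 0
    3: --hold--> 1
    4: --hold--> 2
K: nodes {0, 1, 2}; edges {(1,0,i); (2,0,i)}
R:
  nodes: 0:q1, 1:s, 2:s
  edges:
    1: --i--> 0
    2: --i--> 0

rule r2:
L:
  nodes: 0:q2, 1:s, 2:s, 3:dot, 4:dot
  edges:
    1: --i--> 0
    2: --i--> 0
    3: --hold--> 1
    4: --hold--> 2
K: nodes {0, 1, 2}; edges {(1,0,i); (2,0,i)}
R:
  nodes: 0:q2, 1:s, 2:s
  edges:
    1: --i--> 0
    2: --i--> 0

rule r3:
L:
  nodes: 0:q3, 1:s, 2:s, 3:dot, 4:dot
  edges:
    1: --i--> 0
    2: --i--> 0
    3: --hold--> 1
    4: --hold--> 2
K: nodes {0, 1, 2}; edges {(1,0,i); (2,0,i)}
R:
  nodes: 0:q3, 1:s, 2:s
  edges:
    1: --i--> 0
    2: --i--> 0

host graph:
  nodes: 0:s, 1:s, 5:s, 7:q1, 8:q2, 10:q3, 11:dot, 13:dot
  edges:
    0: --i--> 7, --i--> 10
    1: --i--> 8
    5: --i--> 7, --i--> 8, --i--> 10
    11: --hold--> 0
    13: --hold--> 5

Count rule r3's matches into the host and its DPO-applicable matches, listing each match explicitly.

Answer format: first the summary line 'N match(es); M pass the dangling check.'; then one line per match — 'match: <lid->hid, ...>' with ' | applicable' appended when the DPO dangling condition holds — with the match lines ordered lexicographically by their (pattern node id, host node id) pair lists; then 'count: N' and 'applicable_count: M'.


2 match(es); 2 pass the dangling check.
match: 0->10, 1->0, 2->5, 3->11, 4->13 | applicable
match: 0->10, 1->5, 2->0, 3->13, 4->11 | applicable
count: 2
applicable_count: 2


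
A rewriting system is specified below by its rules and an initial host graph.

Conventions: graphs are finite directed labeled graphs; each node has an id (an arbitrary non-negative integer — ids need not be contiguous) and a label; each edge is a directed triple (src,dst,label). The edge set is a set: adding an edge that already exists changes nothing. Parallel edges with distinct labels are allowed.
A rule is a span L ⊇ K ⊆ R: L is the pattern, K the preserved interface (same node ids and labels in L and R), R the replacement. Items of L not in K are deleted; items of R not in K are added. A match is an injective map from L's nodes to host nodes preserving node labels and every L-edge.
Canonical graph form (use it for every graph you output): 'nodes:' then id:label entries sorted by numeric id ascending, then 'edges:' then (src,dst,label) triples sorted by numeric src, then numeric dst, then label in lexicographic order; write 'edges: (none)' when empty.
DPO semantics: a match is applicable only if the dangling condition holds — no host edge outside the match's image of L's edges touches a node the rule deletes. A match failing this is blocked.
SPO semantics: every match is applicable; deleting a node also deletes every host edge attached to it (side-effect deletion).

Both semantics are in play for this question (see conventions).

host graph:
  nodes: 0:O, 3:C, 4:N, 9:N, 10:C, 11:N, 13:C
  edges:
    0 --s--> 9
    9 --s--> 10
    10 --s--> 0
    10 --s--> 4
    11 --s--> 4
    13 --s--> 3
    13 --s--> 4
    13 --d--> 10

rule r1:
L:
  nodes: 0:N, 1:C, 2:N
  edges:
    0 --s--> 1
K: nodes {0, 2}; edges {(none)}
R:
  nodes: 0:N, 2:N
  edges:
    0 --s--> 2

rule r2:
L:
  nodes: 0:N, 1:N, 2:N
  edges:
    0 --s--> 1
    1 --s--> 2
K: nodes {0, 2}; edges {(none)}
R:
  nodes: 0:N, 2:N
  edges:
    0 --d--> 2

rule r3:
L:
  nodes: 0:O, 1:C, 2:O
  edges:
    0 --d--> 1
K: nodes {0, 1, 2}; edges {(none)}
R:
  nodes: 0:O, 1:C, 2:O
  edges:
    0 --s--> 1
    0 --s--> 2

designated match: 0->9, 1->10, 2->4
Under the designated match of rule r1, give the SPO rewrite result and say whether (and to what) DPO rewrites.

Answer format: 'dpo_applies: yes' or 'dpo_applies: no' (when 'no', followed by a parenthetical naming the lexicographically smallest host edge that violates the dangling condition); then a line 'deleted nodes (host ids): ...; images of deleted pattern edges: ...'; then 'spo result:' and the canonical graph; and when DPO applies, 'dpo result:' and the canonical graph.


dpo_applies: no
(the rule deletes node 10, which keeps host edge (10,0,s) outside the match image — the dangling condition fails, DPO blocks; SPO proceeds and side-deletes such edges)
deleted nodes (host ids): 10; images of deleted pattern edges: (9,10,s)
spo result:
nodes: 0:O, 3:C, 4:N, 9:N, 11:N, 13:C
edges: (0,9,s); (9,4,s); (11,4,s); (13,3,s); (13,4,s)


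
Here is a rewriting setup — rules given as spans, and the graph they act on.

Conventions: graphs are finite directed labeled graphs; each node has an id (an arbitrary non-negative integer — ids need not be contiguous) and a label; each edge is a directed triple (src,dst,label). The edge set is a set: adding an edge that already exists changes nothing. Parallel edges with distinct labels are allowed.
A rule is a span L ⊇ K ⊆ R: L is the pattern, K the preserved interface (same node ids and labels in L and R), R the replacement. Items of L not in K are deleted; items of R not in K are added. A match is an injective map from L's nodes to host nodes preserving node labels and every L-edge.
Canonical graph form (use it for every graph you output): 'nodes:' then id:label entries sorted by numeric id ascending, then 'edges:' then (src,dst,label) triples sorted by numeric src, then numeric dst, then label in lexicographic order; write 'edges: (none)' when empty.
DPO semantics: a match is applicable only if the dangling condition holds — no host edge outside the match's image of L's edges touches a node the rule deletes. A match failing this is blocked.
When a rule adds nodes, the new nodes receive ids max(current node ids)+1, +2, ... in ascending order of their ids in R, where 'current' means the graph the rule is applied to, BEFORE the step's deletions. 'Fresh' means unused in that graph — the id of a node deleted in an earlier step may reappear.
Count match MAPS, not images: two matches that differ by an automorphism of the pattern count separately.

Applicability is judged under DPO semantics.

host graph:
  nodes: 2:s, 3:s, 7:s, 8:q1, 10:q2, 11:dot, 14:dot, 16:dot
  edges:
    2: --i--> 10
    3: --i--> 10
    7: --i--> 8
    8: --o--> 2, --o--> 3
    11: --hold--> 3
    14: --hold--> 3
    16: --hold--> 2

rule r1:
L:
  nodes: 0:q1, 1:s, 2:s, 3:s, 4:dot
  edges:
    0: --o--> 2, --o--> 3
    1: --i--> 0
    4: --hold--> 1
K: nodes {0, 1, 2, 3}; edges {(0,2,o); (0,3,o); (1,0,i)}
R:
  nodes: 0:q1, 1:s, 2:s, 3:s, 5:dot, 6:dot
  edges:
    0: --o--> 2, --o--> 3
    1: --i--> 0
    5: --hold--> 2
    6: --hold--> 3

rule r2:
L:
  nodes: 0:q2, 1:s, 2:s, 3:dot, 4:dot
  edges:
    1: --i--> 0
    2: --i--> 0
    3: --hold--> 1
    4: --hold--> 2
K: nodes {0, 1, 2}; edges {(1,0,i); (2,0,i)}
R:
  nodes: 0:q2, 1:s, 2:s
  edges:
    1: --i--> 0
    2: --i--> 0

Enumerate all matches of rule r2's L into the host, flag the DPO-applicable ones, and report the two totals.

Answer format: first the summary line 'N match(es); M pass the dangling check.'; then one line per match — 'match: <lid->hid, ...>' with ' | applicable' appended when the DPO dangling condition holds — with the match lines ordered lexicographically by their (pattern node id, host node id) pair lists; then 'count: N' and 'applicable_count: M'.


4 match(es); 4 pass the dangling check.
match: 0->10, 1->2, 2->3, 3->16, 4->11 | applicable
match: 0->10, 1->2, 2->3, 3->16, 4->14 | applicable
match: 0->10, 1->3, 2->2, 3->11, 4->16 | applicable
match: 0->10, 1->3, 2->2, 3->14, 4->16 | applicable
count: 4
applicable_count: 4


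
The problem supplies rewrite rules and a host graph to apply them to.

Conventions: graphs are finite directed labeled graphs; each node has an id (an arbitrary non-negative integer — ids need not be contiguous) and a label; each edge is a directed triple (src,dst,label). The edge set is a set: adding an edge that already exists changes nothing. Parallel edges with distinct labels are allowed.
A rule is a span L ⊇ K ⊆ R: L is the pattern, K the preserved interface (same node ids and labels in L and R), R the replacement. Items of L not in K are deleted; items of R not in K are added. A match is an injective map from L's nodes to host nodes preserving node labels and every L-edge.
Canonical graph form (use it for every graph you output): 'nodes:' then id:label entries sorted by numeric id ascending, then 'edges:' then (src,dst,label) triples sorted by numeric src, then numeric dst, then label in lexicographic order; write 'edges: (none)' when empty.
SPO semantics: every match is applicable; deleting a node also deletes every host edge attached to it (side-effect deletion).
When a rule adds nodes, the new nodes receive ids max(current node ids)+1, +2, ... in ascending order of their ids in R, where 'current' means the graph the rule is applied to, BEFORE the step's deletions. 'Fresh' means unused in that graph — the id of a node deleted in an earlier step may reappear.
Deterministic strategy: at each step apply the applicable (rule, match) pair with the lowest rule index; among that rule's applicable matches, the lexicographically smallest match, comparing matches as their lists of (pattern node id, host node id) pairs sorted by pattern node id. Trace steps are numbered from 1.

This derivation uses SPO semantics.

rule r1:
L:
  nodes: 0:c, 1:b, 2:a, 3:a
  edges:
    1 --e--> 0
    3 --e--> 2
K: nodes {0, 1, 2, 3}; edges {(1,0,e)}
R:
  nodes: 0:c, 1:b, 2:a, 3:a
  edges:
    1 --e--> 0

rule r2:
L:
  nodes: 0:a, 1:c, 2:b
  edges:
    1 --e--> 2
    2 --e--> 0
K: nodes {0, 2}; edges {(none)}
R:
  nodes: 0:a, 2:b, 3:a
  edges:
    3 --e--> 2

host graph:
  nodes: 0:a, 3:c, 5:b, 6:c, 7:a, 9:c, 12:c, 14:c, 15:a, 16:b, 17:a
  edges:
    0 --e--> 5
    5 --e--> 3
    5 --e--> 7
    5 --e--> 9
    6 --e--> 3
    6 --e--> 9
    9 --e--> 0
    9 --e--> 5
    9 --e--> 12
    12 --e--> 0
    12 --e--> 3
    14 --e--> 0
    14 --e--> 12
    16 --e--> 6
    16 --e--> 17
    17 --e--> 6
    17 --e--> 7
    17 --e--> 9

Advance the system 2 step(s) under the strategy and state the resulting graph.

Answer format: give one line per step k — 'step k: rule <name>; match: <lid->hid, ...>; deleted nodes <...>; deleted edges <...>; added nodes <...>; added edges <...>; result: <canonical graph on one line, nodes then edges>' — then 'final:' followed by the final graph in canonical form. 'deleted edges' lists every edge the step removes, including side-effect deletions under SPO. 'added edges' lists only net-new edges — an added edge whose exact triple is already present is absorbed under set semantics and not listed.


step 1: rule r1; match: 0->3, 1->5, 2->7, 3->17; deleted nodes (none); deleted edges (17,7,e); added nodes (none); added edges (none); result: nodes: 0:a, 3:c, 5:b, 6:c, 7:a, 9:c, 12:c, 14:c, 15:a, 16:b, 17:a edges: (0,5,e); (5,3,e); (5,7,e); (5,9,e); (6,3,e); (6,9,e); (9,0,e); (9,5,e); (9,12,e); (12,0,e); (12,3,e); (14,0,e); (14,12,e); (16,6,e); (16,17,e); (17,6,e); (17,9,e)
step 2: rule r2; match: 0->7, 1->9, 2->5; deleted nodes 9; deleted edges (5,7,e); (5,9,e); (6,9,e); (9,0,e); (9,5,e); (9,12,e); (17,9,e); added nodes 18; added edges (18,5,e); result: nodes: 0:a, 3:c, 5:b, 6:c, 7:a, 12:c, 14:c, 15:a, 16:b, 17:a, 18:a edges: (0,5,e); (5,3,e); (6,3,e); (12,0,e); (12,3,e); (14,0,e); (14,12,e); (16,6,e); (16,17,e); (17,6,e); (18,5,e)
final:
nodes: 0:a, 3:c, 5:b, 6:c, 7:a, 12:c, 14:c, 15:a, 16:b, 17:a, 18:a
edges: (0,5,e); (5,3,e); (6,3,e); (12,0,e); (12,3,e); (14,0,e); (14,12,e); (16,6,e); (16,17,e); (17,6,e); (18,5,e)


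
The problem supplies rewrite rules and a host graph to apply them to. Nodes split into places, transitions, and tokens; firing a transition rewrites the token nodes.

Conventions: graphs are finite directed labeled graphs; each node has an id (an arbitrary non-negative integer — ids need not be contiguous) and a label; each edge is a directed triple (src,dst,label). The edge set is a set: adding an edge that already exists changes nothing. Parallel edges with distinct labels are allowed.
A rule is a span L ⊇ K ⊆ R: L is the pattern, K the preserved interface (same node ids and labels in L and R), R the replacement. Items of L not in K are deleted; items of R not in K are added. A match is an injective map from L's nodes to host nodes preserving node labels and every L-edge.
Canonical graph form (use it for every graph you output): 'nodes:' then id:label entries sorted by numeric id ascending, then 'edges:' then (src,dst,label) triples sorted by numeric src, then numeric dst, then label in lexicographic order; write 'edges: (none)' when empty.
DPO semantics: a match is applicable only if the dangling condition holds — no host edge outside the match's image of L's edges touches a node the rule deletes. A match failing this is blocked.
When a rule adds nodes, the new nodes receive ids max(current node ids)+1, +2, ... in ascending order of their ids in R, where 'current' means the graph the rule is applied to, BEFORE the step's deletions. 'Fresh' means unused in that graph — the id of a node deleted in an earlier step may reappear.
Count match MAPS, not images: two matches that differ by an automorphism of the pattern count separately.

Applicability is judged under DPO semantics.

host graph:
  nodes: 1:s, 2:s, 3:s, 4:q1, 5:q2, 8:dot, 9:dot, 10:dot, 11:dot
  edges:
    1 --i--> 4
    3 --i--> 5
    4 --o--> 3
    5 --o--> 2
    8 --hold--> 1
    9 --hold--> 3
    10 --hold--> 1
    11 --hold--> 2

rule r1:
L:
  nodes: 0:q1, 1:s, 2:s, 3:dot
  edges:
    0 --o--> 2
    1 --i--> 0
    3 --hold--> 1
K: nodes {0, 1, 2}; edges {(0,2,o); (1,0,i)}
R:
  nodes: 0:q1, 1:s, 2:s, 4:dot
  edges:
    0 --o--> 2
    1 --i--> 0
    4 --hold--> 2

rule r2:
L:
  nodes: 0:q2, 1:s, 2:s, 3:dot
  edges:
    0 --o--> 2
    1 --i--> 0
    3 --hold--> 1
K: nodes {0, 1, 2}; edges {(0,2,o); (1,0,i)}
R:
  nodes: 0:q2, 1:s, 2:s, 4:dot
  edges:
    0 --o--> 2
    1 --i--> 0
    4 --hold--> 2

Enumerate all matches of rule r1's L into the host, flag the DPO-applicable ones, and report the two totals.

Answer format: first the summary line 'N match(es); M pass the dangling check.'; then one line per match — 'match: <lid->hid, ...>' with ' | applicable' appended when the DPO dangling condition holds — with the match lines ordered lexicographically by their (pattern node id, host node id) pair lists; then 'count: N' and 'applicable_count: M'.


2 match(es); 2 pass the dangling check.
match: 0->4, 1->1, 2->3, 3->8 | applicable
match: 0->4, 1->1, 2->3, 3->10 | applicable
count: 2
applicable_count: 2


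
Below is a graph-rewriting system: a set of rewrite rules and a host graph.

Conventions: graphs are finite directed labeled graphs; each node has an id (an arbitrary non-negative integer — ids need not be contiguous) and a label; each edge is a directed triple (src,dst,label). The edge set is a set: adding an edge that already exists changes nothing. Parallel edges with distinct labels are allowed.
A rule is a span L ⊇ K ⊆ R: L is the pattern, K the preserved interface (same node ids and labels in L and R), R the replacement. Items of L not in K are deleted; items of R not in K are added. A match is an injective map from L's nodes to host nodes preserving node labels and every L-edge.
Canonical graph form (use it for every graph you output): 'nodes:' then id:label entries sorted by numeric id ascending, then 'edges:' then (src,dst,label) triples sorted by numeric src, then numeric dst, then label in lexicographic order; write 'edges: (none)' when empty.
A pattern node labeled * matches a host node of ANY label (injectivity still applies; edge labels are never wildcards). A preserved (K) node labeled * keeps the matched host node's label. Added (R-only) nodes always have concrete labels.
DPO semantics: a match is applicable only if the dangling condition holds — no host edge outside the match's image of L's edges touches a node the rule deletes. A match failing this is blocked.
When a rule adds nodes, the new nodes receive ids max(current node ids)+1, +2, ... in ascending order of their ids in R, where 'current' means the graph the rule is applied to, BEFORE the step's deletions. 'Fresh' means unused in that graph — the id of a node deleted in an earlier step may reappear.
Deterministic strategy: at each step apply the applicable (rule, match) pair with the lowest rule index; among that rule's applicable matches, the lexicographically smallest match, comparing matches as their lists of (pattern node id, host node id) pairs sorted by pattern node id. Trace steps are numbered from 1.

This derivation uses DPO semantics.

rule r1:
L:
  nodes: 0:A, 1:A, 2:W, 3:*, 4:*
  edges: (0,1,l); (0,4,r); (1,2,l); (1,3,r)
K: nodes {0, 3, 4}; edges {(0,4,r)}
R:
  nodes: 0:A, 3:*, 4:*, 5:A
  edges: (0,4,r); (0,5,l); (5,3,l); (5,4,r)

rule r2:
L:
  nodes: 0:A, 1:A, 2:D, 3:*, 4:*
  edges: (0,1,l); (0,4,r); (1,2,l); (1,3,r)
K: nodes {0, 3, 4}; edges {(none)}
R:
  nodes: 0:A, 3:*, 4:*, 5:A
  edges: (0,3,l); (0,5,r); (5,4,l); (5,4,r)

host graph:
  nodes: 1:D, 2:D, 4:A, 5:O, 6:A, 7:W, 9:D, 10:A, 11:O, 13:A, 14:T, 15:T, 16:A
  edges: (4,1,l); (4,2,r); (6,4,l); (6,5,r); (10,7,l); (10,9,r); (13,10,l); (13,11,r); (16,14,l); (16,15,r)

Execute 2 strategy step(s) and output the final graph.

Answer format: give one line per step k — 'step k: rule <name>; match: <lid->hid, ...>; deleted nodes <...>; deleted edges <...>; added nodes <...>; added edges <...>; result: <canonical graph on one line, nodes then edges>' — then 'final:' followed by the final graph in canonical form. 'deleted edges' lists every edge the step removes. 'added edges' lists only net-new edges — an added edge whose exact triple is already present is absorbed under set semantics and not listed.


step 1: rule r1; match: 0->13, 1->10, 2->7, 3->9, 4->11; deleted nodes 7, 10; deleted edges (10,7,l); (10,9,r); (13,10,l); added nodes 17; added edges (13,17,l); (17,9,l); (17,11,r); result: nodes: 1:D, 2:D, 4:A, 5:O, 6:A, 9:D, 11:O, 13:A, 14:T, 15:T, 16:A, 17:A edges: (4,1,l); (4,2,r); (6,4,l); (6,5,r); (13,11,r); (13,17,l); (16,14,l); (16,15,r); (17,9,l); (17,11,r)
step 2: rule r2; match: 0->6, 1->4, 2->1, 3->2, 4->5; deleted nodes 1, 4; deleted edges (4,1,l); (4,2,r); (6,4,l); (6,5,r); added nodes 18; added edges (6,2,l); (6,18,r); (18,5,l); (18,5,r); result: nodes: 2:D, 5:O, 6:A, 9:D, 11:O, 13:A, 14:T, 15:T, 16:A, 17:A, 18:A edges: (6,2,l); (6,18,r); (13,11,r); (13,17,l); (16,14,l); (16,15,r); (17,9,l); (17,11,r); (18,5,l); (18,5,r)
final:
nodes: 2:D, 5:O, 6:A, 9:D, 11:O, 13:A, 14:T, 15:T, 16:A, 17:A, 18:A
edges: (6,2,l); (6,18,r); (13,11,r); (13,17,l); (16,14,l); (16,15,r); (17,9,l); (17,11,r); (18,5,l); (18,5,r)


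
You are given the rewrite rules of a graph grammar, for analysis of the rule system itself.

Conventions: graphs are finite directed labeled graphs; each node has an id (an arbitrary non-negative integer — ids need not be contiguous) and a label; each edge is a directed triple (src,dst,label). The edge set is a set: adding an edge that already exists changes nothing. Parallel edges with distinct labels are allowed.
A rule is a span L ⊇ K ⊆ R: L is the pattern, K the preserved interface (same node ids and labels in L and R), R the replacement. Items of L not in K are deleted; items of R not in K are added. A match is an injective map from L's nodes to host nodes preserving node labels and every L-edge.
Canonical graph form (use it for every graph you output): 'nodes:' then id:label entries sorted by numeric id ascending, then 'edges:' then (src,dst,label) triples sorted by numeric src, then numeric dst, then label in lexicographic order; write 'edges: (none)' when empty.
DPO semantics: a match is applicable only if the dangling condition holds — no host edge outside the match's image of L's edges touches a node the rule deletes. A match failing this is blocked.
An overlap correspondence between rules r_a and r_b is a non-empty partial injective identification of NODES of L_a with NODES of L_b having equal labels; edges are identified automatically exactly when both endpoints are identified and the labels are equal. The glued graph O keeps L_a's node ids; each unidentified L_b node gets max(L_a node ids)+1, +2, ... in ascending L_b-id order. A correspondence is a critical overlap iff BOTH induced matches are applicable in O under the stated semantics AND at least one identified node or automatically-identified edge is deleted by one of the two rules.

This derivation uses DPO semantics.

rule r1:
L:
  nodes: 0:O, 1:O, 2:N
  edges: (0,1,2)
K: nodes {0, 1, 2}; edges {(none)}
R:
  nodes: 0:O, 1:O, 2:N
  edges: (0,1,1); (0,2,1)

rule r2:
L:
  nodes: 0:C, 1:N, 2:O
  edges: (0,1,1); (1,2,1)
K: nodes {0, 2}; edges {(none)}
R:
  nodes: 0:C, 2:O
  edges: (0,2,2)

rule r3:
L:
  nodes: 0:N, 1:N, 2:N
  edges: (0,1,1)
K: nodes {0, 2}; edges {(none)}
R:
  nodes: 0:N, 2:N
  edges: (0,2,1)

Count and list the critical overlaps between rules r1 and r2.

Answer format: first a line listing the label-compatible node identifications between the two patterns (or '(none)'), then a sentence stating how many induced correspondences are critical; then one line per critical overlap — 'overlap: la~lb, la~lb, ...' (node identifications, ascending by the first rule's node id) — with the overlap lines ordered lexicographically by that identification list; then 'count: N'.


label-compatible node identifications between L(r1) and L(r2): 0~2, 1~2, 2~1
3 of the induced correspondences are critical overlaps of r1 and r2.
overlap: 0~2, 2~1
overlap: 1~2, 2~1
overlap: 2~1
count: 3


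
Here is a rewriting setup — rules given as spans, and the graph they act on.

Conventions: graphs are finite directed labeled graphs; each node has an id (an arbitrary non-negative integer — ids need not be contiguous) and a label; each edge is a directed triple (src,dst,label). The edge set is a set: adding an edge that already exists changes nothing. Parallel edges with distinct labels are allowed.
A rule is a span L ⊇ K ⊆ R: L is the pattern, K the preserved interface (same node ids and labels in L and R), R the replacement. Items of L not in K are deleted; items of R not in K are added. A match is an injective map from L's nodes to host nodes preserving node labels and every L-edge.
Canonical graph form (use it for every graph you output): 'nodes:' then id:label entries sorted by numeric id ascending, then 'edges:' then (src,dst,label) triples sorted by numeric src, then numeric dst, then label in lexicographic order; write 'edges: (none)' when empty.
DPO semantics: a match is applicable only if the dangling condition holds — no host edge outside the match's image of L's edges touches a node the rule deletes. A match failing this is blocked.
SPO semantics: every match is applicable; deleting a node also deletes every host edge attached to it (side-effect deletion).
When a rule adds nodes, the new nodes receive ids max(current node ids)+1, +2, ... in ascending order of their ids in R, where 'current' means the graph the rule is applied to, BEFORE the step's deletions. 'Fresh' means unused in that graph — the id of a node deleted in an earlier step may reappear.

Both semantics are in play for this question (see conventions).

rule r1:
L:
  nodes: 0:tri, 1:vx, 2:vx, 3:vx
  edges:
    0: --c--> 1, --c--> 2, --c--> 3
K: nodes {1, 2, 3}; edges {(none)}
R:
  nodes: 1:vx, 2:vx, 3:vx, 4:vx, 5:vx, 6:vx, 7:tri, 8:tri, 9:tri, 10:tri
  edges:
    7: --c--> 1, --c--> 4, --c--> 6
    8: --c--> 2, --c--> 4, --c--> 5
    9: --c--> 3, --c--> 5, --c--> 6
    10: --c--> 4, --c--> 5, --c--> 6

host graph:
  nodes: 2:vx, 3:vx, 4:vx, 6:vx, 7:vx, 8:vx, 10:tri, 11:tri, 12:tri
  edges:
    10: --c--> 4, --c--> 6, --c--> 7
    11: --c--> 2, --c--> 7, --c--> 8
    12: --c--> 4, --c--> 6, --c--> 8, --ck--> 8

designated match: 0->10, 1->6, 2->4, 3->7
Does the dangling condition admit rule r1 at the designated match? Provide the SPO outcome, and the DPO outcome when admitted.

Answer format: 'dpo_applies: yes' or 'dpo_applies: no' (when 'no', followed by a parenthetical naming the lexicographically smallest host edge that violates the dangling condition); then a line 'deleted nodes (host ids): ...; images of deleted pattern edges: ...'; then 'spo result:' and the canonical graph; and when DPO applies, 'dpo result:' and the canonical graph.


dpo_applies: yes
deleted nodes (host ids): 10; images of deleted pattern edges: (10,4,c); (10,6,c); (10,7,c)
spo result:
nodes: 2:vx, 3:vx, 4:vx, 6:vx, 7:vx, 8:vx, 11:tri, 12:tri, 13:vx, 14:vx, 15:vx, 16:tri, 17:tri, 18:tri, 19:tri
edges: (11,2,c); (11,7,c); (11,8,c); (12,4,c); (12,6,c); (12,8,c); (12,8,ck); (16,6,c); (16,13,c); (16,15,c); (17,4,c); (17,13,c); (17,14,c); (18,7,c); (18,14,c); (18,15,c); (19,13,c); (19,14,c); (19,15,c)
dpo result:
nodes: 2:vx, 3:vx, 4:vx, 6:vx, 7:vx, 8:vx, 11:tri, 12:tri, 13:vx, 14:vx, 15:vx, 16:tri, 17:tri, 18:tri, 19:tri
edges: (11,2,c); (11,7,c); (11,8,c); (12,4,c); (12,6,c); (12,8,c); (12,8,ck); (16,6,c); (16,13,c); (16,15,c); (17,4,c); (17,13,c); (17,14,c); (18,7,c); (18,14,c); (18,15,c); (19,13,c); (19,14,c); (19,15,c)


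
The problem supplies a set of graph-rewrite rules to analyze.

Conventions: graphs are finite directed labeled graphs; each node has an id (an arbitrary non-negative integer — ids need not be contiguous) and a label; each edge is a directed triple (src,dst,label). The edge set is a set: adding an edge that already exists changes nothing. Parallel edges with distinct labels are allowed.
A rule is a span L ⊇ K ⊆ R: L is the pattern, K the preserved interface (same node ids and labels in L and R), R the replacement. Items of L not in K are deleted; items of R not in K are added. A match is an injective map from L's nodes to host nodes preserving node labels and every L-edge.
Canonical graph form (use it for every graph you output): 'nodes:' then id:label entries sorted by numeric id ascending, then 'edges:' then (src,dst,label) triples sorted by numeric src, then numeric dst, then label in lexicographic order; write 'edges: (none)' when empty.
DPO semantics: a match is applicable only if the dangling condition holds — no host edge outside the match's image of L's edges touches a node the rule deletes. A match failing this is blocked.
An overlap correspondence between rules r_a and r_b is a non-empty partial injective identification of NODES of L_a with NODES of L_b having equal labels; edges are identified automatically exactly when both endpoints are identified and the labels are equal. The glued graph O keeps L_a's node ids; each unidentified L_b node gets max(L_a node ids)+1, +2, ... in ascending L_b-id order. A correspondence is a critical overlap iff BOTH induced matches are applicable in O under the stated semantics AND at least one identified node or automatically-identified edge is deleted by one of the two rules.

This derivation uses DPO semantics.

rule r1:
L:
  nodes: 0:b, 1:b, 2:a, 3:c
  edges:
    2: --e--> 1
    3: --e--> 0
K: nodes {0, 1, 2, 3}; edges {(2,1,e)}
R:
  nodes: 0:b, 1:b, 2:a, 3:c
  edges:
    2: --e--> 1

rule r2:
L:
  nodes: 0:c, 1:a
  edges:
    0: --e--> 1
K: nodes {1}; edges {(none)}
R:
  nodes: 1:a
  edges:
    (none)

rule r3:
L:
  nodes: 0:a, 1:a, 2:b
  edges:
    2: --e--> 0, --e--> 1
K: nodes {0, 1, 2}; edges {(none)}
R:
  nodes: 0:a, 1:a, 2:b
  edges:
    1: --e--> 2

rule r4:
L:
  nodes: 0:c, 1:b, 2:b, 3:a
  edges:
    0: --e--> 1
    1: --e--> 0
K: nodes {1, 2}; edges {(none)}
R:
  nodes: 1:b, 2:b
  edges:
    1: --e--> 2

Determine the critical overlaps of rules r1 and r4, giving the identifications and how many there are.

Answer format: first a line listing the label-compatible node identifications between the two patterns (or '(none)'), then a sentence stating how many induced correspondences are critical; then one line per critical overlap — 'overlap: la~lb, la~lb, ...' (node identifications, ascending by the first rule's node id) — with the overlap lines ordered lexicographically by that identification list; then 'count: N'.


label-compatible node identifications between L(r1) and L(r4): 0~1, 0~2, 1~1, 1~2, 2~3, 3~0
2 of the induced correspondences are critical overlaps of r1 and r4.
overlap: 0~1, 1~2, 3~0
overlap: 0~1, 3~0
count: 2
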